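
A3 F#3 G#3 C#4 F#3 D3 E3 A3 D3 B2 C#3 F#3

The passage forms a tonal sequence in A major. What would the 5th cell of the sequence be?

G#2 E2 F#2 B2

With a 4-note motive the entries are A3, F#3, D3, each down a 3rd from the previous.
Extending down a 3rd: B2 → G#2.
From G#2 the diatonic shape gives G#2 E2 F#2 B2.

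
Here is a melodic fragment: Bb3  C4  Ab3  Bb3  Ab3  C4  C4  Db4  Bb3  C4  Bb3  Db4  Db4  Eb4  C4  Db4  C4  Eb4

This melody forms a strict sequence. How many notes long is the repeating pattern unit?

6

Try groups of 6 (3 cells in 18 notes):
Bb3 C4 Ab3 Bb3 Ab3 C4 | C4 Db4 Bb3 C4 Bb3 Db4 | Db4 Eb4 C4 Db4 C4 Eb4
Every group is a transposition up a 2nd of the one before; no shorter unit works.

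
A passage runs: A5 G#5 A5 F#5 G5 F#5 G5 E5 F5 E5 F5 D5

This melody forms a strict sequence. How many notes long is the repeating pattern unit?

4

Try groups of 4 (3 cells in 12 notes):
A5 G#5 A5 F#5 | G5 F#5 G5 E5 | F5 E5 F5 D5
That's a consistent down a 2nd shift per cell, and no other grouping gives one.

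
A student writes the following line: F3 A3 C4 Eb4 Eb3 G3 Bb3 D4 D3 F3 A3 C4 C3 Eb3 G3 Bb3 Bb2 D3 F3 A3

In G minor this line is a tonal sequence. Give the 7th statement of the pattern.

G2 Bb2 D3 F3

The 4-note cells begin on F3, Eb3, D3, C3, Bb2 — each down a 2nd from the last.
Continuing the starts: A2 → G2.
Statement 7 starts on G2 and keeps the same diatonic contour: G2 Bb2 D3 F3.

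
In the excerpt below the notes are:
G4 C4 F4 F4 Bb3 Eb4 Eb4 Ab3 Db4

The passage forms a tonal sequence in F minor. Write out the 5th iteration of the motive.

C4 F3 Bb3

With a 3-note motive the entries are G4, F4, Eb4, each down a 2nd from the previous.
Extending down a 2nd: Db4 → C4.
So cell 5 is C4 F3 Bb3.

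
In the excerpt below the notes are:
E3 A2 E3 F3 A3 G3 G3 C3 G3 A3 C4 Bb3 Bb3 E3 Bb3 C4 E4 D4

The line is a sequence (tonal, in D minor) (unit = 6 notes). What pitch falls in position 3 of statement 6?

The unit is 6 notes. Position-3 pitches of the 3 shown cells: E3, G3, Bb3.
Each moves up a 3rd. Continuing: D4 → F4 → A4.

A4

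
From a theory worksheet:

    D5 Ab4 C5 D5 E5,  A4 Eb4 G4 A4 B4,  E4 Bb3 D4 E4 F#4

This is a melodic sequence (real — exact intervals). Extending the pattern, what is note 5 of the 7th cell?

The unit is 5 notes. Position-5 pitches of the 3 shown cells: E5, B4, F#4.
Each moves down a 4th. Continuing: C#4 → G#3 → D#3 → A#2.

A#2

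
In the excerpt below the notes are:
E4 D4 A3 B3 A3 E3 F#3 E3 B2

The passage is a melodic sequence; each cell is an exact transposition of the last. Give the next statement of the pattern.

With a 3-note motive the entries are E4, B3, F#3, each down a 4th from the previous.
Statement 4 starts on C#3 and keeps the same exact contour: C#3 B2 F#2.

C#3 B2 F#2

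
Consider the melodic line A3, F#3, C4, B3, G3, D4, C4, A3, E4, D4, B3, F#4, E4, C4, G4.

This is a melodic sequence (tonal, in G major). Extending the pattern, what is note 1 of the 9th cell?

Grouping in 3s, the 1st note of each cell is A3, B3, C4, D4, E4.
Carrying that up a 2nd forward: F#4 → G4 → A4 → B4.

B4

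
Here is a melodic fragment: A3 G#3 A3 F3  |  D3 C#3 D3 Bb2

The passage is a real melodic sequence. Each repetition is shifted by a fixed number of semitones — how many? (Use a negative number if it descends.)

Taking 4-note groups, the heads are A3, D3: the pattern moves down a 5th.
A3 to D3 spans -7 semitones.

-7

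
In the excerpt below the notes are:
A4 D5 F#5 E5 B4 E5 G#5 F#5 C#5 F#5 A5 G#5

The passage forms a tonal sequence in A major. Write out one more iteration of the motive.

The 4-note cells begin on A4, B4, C#5 — each up a 2nd from the last.
So cell 4 is D5 G#5 B5 A5.

D5 G#5 B5 A5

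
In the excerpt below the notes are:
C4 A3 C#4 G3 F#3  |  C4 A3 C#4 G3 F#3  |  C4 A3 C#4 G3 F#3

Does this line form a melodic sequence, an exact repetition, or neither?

repetition

Each 5-note cell is identical (C4 A3 C#4 G3 F#3), restated at the same pitch.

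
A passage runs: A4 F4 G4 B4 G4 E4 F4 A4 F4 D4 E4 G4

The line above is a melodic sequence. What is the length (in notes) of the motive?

There are 12 notes; a 4-note unit gives 3 cells:
A4 F4 G4 B4 | G4 E4 F4 A4 | F4 D4 E4 G4
Each cell is the previous one down a 2nd — so the unit is 4 notes.

4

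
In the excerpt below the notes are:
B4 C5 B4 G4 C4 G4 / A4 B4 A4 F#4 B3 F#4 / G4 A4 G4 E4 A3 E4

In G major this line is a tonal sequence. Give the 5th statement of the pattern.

Taking 6-note groups, the heads are B4, A4, G4: the pattern moves down a 2nd.
Carrying on: F#4 → E4.
So cell 5 is E4 F#4 E4 C4 F#3 C4.

E4 F#4 E4 C4 F#3 C4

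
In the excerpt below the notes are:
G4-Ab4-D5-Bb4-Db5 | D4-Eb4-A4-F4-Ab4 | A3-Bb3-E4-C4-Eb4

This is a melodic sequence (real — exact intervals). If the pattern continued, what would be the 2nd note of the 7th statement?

With 5-note cells, note 2 of each statement runs Ab4, Eb4, Bb3.
Carrying that down a 4th forward: F3 → C3 → G2 → D2.

D2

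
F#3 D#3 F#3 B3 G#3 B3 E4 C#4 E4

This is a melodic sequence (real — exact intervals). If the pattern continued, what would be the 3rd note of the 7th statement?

Grouping in 3s, the 3rd note of each cell is F#3, B3, E4.
Extending up a 4th: A4 → D5 → G5 → C6.

C6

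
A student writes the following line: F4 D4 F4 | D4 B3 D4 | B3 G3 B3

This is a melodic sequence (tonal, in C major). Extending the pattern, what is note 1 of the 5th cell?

E3

The unit is 3 notes. Position-1 pitches of the 3 shown cells: F4, D4, B3.
Each moves down a 3rd. Continuing: G3 → E3.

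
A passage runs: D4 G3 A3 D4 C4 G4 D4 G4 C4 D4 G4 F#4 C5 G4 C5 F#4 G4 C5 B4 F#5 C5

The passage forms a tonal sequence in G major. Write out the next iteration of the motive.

F#5 B4 C5 F#5 E5 B5 F#5

Taking 7-note groups, the heads are D4, G4, C5: the pattern moves up a 4th.
Statement 4 starts on F#5 and keeps the same diatonic contour: F#5 B4 C5 F#5 E5 B5 F#5.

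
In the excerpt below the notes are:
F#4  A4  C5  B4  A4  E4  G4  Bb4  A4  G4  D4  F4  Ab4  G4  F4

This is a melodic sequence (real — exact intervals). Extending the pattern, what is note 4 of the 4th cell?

F4

With 5-note cells, note 4 of each statement runs B4, A4, G4.
From G4, down a 2nd gives F4.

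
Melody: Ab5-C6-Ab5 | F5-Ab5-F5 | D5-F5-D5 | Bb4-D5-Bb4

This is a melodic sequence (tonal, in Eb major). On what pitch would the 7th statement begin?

The 3-note cells begin on Ab5, F5, D5, Bb4 — each down a 3rd from the last.
Continuing: G4 → Eb4 → C4. Statement 7 starts on C4.

C4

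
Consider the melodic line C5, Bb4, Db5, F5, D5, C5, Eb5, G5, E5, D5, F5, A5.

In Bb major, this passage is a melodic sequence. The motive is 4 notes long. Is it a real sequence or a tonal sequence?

real

Each cell has the same semitone pattern (-2, 3, 4) — intervals are preserved exactly.
And Db5 lies outside Bb major, so the sequence is real rather than tonal.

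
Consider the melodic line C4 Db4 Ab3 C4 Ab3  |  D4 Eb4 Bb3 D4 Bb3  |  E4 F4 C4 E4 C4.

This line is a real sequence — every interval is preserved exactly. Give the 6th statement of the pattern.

Unit = 5 notes; the statements start on C4, D4, E4, moving up a 2nd each time.
Carrying on: F#4 → G#4 → A#4.
So cell 6 is A#4 B4 F#4 A#4 F#4.

A#4 B4 F#4 A#4 F#4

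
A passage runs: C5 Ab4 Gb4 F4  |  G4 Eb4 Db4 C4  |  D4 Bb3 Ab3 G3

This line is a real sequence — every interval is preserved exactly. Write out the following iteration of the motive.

A3 F3 Eb3 D3

Unit = 4 notes; the statements start on C5, G4, D4, moving down a 4th each time.
Statement 4 starts on A3 and keeps the same exact contour: A3 F3 Eb3 D3.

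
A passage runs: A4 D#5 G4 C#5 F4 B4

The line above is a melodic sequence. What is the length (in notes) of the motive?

2

6 notes total. Splitting into 3 groups of 2:
A4 D#5 | G4 C#5 | F4 B4
That's a consistent down a 2nd shift per cell, and no other grouping gives one.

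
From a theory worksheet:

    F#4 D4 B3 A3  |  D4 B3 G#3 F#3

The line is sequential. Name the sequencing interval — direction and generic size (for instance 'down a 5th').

down a 3rd

With a 4-note motive the entries are F#4, D4, each down a 3rd from the previous.
F#4 to D4 is down a 3rd.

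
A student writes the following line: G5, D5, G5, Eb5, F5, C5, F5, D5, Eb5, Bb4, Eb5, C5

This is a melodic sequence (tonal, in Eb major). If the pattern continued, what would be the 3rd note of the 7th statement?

Ab4

The unit is 4 notes. Position-3 pitches of the 3 shown cells: G5, F5, Eb5.
Extending down a 2nd: D5 → C5 → Bb4 → Ab4.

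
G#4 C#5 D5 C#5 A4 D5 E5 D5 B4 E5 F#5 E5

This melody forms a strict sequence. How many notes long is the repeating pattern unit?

There are 12 notes; a 4-note unit gives 3 cells:
G#4 C#5 D5 C#5 | A4 D5 E5 D5 | B4 E5 F#5 E5
That's a consistent up a 2nd shift per cell, and no other grouping gives one.

4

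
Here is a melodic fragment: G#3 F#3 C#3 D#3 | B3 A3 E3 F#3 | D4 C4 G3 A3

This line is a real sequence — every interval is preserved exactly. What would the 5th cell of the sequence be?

With a 4-note motive the entries are G#3, B3, D4, each up a 3rd from the previous.
Extending up a 3rd: F4 → Ab4.
From Ab4 the exact shape gives Ab4 Gb4 Db4 Eb4.

Ab4 Gb4 Db4 Eb4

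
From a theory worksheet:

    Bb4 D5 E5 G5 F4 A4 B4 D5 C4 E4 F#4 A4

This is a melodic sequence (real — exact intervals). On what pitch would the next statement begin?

G3

With a 4-note motive the entries are Bb4, F4, C4, each down a 4th from the previous.
The next head, down a 4th from C4, is G3.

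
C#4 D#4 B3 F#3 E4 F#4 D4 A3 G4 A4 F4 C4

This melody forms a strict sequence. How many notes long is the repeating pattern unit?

4

There are 12 notes; a 4-note unit gives 3 cells:
C#4 D#4 B3 F#3 | E4 F#4 D4 A3 | G4 A4 F4 C4
That's a consistent up a 3rd shift per cell, and no other grouping gives one.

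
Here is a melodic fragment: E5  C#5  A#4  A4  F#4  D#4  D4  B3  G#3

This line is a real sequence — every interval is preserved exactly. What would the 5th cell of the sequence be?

C3 A2 F#2

The 3-note cells begin on E5, A4, D4 — each down a 5th from the last.
Carrying on: G3 → C3.
Statement 5 starts on C3 and keeps the same exact contour: C3 A2 F#2.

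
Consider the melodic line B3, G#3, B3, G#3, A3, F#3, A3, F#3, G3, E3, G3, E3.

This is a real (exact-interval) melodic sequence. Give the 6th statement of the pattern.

Db3 Bb2 Db3 Bb2

Unit = 4 notes; the statements start on B3, A3, G3, moving down a 2nd each time.
Extending down a 2nd: F3 → Eb3 → Db3.
Statement 6 starts on Db3 and keeps the same exact contour: Db3 Bb2 Db3 Bb2.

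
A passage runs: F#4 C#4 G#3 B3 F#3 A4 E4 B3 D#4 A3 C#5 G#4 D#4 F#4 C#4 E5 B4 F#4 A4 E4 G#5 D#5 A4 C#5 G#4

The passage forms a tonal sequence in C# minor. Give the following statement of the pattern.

The 5-note cells begin on F#4, A4, C#5, E5, G#5 — each up a 3rd from the last.
So cell 6 is B5 F#5 C#5 E5 B4.

B5 F#5 C#5 E5 B4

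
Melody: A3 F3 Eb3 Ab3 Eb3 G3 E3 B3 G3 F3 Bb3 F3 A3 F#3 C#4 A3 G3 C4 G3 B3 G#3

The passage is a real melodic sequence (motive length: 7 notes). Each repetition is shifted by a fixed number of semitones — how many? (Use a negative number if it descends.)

With a 7-note motive the entries are A3, B3, C#4, each up a 2nd from the previous.
A3→B3 is 59 − 57 = 2 semitones.

2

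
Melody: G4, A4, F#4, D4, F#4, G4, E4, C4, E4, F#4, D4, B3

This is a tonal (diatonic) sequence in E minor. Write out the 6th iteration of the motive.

With a 4-note motive the entries are G4, F#4, E4, each down a 2nd from the previous.
Carrying on: D4 → C4 → B3.
So cell 6 is B3 C4 A3 F#3.

B3 C4 A3 F#3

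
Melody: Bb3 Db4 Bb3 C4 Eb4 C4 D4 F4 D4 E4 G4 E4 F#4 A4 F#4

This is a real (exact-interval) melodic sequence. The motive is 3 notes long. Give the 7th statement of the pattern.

A#4 C#5 A#4

With a 3-note motive the entries are Bb3, C4, D4, E4, F#4, each up a 2nd from the previous.
Carrying on: G#4 → A#4.
Statement 7 starts on A#4 and keeps the same exact contour: A#4 C#5 A#4.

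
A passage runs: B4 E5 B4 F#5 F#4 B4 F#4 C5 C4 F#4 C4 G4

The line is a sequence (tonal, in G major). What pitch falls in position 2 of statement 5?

G3

Grouping in 4s, the 2nd note of each cell is E5, B4, F#4.
Carrying that down a 4th forward: C4 → G3.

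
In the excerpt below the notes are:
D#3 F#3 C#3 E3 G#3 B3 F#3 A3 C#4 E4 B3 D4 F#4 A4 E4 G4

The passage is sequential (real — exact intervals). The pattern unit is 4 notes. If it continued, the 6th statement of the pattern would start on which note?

E5

Taking 4-note groups, the heads are D#3, G#3, C#4, F#4: the pattern moves up a 4th.
Extending the heads up a 4th: B4 → E5.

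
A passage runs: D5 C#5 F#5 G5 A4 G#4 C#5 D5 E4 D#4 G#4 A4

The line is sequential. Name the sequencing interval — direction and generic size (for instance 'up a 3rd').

down a 4th

With a 4-note motive the entries are D5, A4, E4, each down a 4th from the previous.
From D5 to A4: down a 4th.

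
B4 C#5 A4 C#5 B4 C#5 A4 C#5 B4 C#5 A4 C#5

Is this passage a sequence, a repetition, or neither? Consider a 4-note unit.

repetition

Each 4-note cell is identical (B4 C#5 A4 C#5), restated at the same pitch.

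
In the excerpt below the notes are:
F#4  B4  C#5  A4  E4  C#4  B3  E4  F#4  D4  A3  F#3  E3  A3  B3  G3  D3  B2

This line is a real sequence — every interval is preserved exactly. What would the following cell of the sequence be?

Taking 6-note groups, the heads are F#4, B3, E3: the pattern moves down a 5th.
Statement 4 starts on A2 and keeps the same exact contour: A2 D3 E3 C3 G2 E2.

A2 D3 E3 C3 G2 E2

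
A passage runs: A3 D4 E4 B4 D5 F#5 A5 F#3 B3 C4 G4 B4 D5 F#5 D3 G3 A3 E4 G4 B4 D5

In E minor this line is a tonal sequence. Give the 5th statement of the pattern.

G2 C3 D3 A3 C4 E4 G4

Taking 7-note groups, the heads are A3, F#3, D3: the pattern moves down a 3rd.
Extending down a 3rd: B2 → G2.
From G2 the diatonic shape gives G2 C3 D3 A3 C4 E4 G4.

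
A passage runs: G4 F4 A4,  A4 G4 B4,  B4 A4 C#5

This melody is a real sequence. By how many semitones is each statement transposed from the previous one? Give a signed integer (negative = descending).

Unit = 3 notes; the statements start on G4, A4, B4, moving up a 2nd each time.
G4→A4 is 69 − 67 = 2 semitones.

2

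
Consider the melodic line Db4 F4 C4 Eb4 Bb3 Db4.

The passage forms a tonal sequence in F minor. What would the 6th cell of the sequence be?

The 2-note cells begin on Db4, C4, Bb3 — each down a 2nd from the last.
Carrying on: Ab3 → G3 → F3.
Statement 6 starts on F3 and keeps the same diatonic contour: F3 Ab3.

F3 Ab3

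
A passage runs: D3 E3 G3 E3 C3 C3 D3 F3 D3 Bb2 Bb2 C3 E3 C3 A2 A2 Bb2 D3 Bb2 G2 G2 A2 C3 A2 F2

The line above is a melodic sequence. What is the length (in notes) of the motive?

5

Try groups of 5 (5 cells in 25 notes):
D3 E3 G3 E3 C3 | C3 D3 F3 D3 Bb2 | Bb2 C3 E3 C3 A2 | A2 Bb2 D3 Bb2 G2 | G2 A2 C3 A2 F2
Each cell is the previous one down a 2nd — so the unit is 5 notes.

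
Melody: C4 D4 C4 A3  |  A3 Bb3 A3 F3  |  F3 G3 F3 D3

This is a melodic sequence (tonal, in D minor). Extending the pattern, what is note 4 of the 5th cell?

G2

Grouping in 4s, the 4th note of each cell is A3, F3, D3.
Carrying that down a 3rd forward: Bb2 → G2.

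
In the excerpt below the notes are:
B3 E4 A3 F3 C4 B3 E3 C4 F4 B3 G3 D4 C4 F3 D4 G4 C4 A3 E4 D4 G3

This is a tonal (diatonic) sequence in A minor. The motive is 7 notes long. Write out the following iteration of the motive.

Taking 7-note groups, the heads are B3, C4, D4: the pattern moves up a 2nd.
Statement 4 starts on E4 and keeps the same diatonic contour: E4 A4 D4 B3 F4 E4 A3.

E4 A4 D4 B3 F4 E4 A3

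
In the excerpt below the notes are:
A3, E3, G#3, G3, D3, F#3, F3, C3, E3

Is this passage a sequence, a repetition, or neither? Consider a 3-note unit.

Each 3-note cell is the previous one transposed down a 2nd.

sequence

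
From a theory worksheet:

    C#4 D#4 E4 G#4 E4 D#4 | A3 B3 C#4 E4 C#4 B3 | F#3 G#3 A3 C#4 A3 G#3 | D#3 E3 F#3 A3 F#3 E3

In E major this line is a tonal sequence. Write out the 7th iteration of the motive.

E2 F#2 G#2 B2 G#2 F#2

Unit = 6 notes; the statements start on C#4, A3, F#3, D#3, moving down a 3rd each time.
Carrying on: B2 → G#2 → E2.
So cell 7 is E2 F#2 G#2 B2 G#2 F#2.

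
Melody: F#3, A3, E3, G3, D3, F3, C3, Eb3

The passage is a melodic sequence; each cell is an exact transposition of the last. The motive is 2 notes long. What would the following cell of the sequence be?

Bb2 Db3

Unit = 2 notes; the statements start on F#3, E3, D3, C3, moving down a 2nd each time.
From Bb2 the exact shape gives Bb2 Db3.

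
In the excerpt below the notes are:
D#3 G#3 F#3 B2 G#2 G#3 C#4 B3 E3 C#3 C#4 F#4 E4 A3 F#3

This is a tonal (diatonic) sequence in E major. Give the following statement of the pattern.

The 5-note cells begin on D#3, G#3, C#4 — each up a 4th from the last.
Statement 4 starts on F#4 and keeps the same diatonic contour: F#4 B4 A4 D#4 B3.

F#4 B4 A4 D#4 B3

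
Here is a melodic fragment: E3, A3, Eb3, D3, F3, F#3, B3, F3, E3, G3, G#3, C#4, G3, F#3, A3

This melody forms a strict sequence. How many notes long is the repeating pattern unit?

5

Try groups of 5 (3 cells in 15 notes):
E3 A3 Eb3 D3 F3 | F#3 B3 F3 E3 G3 | G#3 C#4 G3 F#3 A3
Every group is a transposition up a 2nd of the one before; no shorter unit works.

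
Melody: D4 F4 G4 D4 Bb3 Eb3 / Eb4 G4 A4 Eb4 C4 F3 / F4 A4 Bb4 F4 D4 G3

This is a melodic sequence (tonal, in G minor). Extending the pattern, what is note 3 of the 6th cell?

Eb5

With 6-note cells, note 3 of each statement runs G4, A4, Bb4.
Each moves up a 2nd. Continuing: C5 → D5 → Eb5.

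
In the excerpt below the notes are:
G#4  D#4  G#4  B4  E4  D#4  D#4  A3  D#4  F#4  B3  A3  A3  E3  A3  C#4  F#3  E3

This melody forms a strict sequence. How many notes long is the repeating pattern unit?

18 notes total. Splitting into 3 groups of 6:
G#4 D#4 G#4 B4 E4 D#4 | D#4 A3 D#4 F#4 B3 A3 | A3 E3 A3 C#4 F#3 E3
That's a consistent down a 4th shift per cell, and no other grouping gives one.

6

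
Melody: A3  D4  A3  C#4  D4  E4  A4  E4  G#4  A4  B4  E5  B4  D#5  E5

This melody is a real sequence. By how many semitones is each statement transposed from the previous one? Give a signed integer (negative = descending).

7

The 5-note cells begin on A3, E4, B4 — each up a 5th from the last.
A3 to E4 spans +7 semitones.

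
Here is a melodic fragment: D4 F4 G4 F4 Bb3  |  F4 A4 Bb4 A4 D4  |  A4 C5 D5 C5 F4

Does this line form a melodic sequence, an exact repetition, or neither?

sequence

Each 5-note cell is the previous one transposed up a 3rd.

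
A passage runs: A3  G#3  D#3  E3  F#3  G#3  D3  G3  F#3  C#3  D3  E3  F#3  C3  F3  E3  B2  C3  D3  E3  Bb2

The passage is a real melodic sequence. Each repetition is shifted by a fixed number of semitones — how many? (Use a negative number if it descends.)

-2

With a 7-note motive the entries are A3, G3, F3, each down a 2nd from the previous.
A3→G3 is 55 − 57 = -2 semitones.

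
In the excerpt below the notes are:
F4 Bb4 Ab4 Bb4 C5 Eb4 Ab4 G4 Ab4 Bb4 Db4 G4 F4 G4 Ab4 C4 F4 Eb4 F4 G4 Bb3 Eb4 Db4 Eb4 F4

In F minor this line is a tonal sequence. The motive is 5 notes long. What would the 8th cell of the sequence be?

Taking 5-note groups, the heads are F4, Eb4, Db4, C4, Bb3: the pattern moves down a 2nd.
Extending down a 2nd: Ab3 → G3 → F3.
From F3 the diatonic shape gives F3 Bb3 Ab3 Bb3 C4.

F3 Bb3 Ab3 Bb3 C4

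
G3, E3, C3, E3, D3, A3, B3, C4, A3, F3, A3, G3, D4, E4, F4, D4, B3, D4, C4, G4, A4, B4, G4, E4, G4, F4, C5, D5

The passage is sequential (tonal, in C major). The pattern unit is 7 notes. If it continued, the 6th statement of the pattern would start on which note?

Unit = 7 notes; the statements start on G3, C4, F4, B4, moving up a 4th each time.
Extending the heads up a 4th: E5 → A5.

A5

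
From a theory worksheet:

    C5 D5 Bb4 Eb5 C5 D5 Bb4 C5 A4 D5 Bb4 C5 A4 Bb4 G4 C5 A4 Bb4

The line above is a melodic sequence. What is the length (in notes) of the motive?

Try groups of 6 (3 cells in 18 notes):
C5 D5 Bb4 Eb5 C5 D5 | Bb4 C5 A4 D5 Bb4 C5 | A4 Bb4 G4 C5 A4 Bb4
Each cell is the previous one down a 2nd — so the unit is 6 notes.

6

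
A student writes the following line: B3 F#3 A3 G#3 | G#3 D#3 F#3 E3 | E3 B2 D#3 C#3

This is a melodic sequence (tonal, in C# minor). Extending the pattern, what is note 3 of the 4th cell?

B2

Grouping in 4s, the 3rd note of each cell is A3, F#3, D#3.
Each moves down a 3rd; the next is B2.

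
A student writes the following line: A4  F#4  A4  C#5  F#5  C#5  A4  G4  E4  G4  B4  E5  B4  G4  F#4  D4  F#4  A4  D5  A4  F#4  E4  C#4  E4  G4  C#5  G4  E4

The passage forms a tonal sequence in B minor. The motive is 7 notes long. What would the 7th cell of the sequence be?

B3 G3 B3 D4 G4 D4 B3

Taking 7-note groups, the heads are A4, G4, F#4, E4: the pattern moves down a 2nd.
Continuing the starts: D4 → C#4 → B3.
Statement 7 starts on B3 and keeps the same diatonic contour: B3 G3 B3 D4 G4 D4 B3.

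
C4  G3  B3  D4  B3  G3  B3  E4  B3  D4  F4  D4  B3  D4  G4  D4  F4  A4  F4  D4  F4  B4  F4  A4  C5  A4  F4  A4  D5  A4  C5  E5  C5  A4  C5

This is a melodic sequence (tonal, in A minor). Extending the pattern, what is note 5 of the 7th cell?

G5

With 7-note cells, note 5 of each statement runs B3, D4, F4, A4, C5.
Carrying that up a 3rd forward: E5 → G5.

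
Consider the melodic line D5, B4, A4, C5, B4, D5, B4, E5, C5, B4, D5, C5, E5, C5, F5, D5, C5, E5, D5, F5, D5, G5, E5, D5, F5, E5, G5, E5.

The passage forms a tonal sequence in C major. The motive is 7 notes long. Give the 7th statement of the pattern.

C6 A5 G5 B5 A5 C6 A5

The 7-note cells begin on D5, E5, F5, G5 — each up a 2nd from the last.
Carrying on: A5 → B5 → C6.
Statement 7 starts on C6 and keeps the same diatonic contour: C6 A5 G5 B5 A5 C6 A5.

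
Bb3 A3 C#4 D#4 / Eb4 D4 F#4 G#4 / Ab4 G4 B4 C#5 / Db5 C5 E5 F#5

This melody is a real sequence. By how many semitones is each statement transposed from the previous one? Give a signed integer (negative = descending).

With a 4-note motive the entries are Bb3, Eb4, Ab4, Db5, each up a 4th from the previous.
Counting half-steps from Bb3 to Eb4: 5.

5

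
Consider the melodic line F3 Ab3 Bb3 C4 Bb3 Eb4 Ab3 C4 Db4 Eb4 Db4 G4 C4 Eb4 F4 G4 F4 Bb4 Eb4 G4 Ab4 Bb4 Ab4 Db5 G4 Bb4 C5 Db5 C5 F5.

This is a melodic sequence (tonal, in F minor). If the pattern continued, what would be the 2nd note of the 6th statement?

Db5

The unit is 6 notes. Position-2 pitches of the 5 shown cells: Ab3, C4, Eb4, G4, Bb4.
Each moves up a 3rd; the next is Db5.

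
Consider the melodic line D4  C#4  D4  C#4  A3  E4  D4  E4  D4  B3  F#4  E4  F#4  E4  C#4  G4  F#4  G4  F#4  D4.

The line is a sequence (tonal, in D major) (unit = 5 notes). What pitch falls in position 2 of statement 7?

B4

With 5-note cells, note 2 of each statement runs C#4, D4, E4, F#4.
Each moves up a 2nd. Continuing: G4 → A4 → B4.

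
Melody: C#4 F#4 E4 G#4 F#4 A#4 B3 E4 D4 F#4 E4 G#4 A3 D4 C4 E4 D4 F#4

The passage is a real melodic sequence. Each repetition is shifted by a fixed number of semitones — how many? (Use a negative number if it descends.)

Taking 6-note groups, the heads are C#4, B3, A3: the pattern moves down a 2nd.
C#4→B3 is 59 − 61 = -2 semitones.

-2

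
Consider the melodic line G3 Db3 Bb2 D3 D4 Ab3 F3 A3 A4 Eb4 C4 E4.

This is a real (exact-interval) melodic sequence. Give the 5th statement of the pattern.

B5 F5 D5 F#5

The 4-note cells begin on G3, D4, A4 — each up a 5th from the last.
Extending up a 5th: E5 → B5.
Statement 5 starts on B5 and keeps the same exact contour: B5 F5 D5 F#5.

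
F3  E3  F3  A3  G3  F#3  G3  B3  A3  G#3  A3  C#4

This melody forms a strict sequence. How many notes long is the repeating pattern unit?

4

There are 12 notes; a 4-note unit gives 3 cells:
F3 E3 F3 A3 | G3 F#3 G3 B3 | A3 G#3 A3 C#4
Each cell is the previous one up a 2nd — so the unit is 4 notes.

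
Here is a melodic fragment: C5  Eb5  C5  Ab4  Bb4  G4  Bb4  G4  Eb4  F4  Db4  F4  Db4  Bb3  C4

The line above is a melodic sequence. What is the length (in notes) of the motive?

5

Try groups of 5 (3 cells in 15 notes):
C5 Eb5 C5 Ab4 Bb4 | G4 Bb4 G4 Eb4 F4 | Db4 F4 Db4 Bb3 C4
That's a consistent down a 4th shift per cell, and no other grouping gives one.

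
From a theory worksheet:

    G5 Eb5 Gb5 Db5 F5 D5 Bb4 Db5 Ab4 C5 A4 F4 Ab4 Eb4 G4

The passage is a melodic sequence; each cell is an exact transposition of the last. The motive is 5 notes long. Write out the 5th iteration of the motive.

B3 G3 Bb3 F3 A3

Taking 5-note groups, the heads are G5, D5, A4: the pattern moves down a 4th.
Continuing the starts: E4 → B3.
So cell 5 is B3 G3 Bb3 F3 A3.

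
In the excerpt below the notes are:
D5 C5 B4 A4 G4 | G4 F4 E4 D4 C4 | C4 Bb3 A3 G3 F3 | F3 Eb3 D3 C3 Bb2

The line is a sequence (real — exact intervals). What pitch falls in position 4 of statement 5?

With 5-note cells, note 4 of each statement runs A4, D4, G3, C3.
One more down a 5th gives F2.

F2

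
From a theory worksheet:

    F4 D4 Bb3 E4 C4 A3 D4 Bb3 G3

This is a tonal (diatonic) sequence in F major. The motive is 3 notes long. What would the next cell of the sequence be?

With a 3-note motive the entries are F4, E4, D4, each down a 2nd from the previous.
Statement 4 starts on C4 and keeps the same diatonic contour: C4 A3 F3.

C4 A3 F3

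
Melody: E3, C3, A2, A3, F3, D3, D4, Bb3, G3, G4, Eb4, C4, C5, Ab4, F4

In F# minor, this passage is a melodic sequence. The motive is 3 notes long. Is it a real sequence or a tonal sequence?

Each cell has the same semitone pattern (-4, -3) — intervals are preserved exactly.
And C3 lies outside F# minor, so the sequence is real rather than tonal.

real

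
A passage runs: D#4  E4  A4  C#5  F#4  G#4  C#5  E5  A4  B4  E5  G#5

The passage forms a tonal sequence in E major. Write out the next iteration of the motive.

The 4-note cells begin on D#4, F#4, A4 — each up a 3rd from the last.
Statement 4 starts on C#5 and keeps the same diatonic contour: C#5 D#5 G#5 B5.

C#5 D#5 G#5 B5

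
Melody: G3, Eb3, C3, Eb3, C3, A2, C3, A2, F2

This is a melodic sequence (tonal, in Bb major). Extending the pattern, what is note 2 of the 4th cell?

F2

The unit is 3 notes. Position-2 pitches of the 3 shown cells: Eb3, C3, A2.
One more down a 3rd gives F2.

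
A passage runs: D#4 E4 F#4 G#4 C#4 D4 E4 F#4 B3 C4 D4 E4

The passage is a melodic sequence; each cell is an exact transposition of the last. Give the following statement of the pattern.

Unit = 4 notes; the statements start on D#4, C#4, B3, moving down a 2nd each time.
Statement 4 starts on A3 and keeps the same exact contour: A3 Bb3 C4 D4.

A3 Bb3 C4 D4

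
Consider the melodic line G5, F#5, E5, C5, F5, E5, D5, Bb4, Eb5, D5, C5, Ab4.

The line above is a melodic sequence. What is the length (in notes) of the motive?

4

12 notes total. Splitting into 3 groups of 4:
G5 F#5 E5 C5 | F5 E5 D5 Bb4 | Eb5 D5 C5 Ab4
That's a consistent down a 2nd shift per cell, and no other grouping gives one.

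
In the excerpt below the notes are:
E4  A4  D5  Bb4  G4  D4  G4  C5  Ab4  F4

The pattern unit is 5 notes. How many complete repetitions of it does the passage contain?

10 notes in groups of 5 gives 10/5 = 2 statements.
Starts: E4, D4 — each down a 2nd.

2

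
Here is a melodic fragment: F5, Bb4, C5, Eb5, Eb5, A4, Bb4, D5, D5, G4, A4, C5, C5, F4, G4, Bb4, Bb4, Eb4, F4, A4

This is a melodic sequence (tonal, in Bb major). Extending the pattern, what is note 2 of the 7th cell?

C4

With 4-note cells, note 2 of each statement runs Bb4, A4, G4, F4, Eb4.
Each moves down a 2nd. Continuing: D4 → C4.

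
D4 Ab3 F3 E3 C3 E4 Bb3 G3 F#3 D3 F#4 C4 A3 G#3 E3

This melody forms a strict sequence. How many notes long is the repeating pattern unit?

5

Try groups of 5 (3 cells in 15 notes):
D4 Ab3 F3 E3 C3 | E4 Bb3 G3 F#3 D3 | F#4 C4 A3 G#3 E3
Each cell is the previous one up a 2nd — so the unit is 5 notes.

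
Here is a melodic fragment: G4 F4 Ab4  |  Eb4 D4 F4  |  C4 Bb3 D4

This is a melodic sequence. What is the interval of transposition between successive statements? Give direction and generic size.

down a 3rd

The 3-note cells begin on G4, Eb4, C4 — each down a 3rd from the last.
G4 to Eb4 is down a 3rd.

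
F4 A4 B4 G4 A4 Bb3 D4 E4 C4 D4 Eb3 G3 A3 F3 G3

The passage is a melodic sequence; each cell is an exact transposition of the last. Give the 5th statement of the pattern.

Db2 F2 G2 Eb2 F2

Taking 5-note groups, the heads are F4, Bb3, Eb3: the pattern moves down a 5th.
Carrying on: Ab2 → Db2.
From Db2 the exact shape gives Db2 F2 G2 Eb2 F2.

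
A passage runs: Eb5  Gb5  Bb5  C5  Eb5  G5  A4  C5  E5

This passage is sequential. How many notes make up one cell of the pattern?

9 notes total. Splitting into 3 groups of 3:
Eb5 Gb5 Bb5 | C5 Eb5 G5 | A4 C5 E5
Every group is a transposition down a 3rd of the one before; no shorter unit works.

3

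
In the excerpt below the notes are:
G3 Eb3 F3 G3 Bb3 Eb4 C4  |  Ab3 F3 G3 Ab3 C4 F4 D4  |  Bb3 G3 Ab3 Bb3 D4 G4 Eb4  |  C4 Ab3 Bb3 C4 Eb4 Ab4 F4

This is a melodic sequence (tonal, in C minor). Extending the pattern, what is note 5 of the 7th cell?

Ab4

With 7-note cells, note 5 of each statement runs Bb3, C4, D4, Eb4.
Carrying that up a 2nd forward: F4 → G4 → Ab4.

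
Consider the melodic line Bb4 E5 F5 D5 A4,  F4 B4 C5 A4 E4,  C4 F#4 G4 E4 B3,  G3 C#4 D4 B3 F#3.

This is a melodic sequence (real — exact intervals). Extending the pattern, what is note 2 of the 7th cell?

A#2

The unit is 5 notes. Position-2 pitches of the 4 shown cells: E5, B4, F#4, C#4.
Extending down a 4th: G#3 → D#3 → A#2.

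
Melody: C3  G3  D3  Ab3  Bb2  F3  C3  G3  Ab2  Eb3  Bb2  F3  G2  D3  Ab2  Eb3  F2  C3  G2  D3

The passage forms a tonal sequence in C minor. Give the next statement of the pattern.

The 4-note cells begin on C3, Bb2, Ab2, G2, F2 — each down a 2nd from the last.
From Eb2 the diatonic shape gives Eb2 Bb2 F2 C3.

Eb2 Bb2 F2 C3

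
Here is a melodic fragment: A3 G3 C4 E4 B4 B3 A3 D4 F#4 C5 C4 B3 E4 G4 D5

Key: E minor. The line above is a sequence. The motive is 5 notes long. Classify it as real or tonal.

Every note is diatonic to E minor.
Cell 1 has +7 semitones from note 4 to 5, but cell 2 has +6 — the interval quality changes while the contour stays the same, which is the hallmark of a tonal sequence.

tonal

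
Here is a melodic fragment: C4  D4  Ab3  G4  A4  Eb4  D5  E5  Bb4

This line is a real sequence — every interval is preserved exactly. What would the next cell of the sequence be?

The 3-note cells begin on C4, G4, D5 — each up a 5th from the last.
From A5 the exact shape gives A5 B5 F5.

A5 B5 F5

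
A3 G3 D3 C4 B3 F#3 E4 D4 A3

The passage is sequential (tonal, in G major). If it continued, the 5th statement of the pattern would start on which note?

B4

Taking 3-note groups, the heads are A3, C4, E4: the pattern moves up a 3rd.
Extending the heads up a 3rd: G4 → B4.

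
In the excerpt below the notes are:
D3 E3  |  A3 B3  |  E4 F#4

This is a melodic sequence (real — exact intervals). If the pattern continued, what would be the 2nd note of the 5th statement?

With 2-note cells, note 2 of each statement runs E3, B3, F#4.
Each moves up a 5th. Continuing: C#5 → G#5.

G#5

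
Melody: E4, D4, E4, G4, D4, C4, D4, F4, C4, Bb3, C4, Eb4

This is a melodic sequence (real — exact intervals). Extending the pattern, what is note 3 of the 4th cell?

The unit is 4 notes. Position-3 pitches of the 3 shown cells: E4, D4, C4.
From C4, down a 2nd gives Bb3.

Bb3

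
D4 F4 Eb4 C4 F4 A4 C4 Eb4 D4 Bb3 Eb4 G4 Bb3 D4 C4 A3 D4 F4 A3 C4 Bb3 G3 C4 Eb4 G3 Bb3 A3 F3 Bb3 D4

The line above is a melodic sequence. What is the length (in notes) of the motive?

Try groups of 6 (5 cells in 30 notes):
D4 F4 Eb4 C4 F4 A4 | C4 Eb4 D4 Bb3 Eb4 G4 | Bb3 D4 C4 A3 D4 F4 | A3 C4 Bb3 G3 C4 Eb4 | G3 Bb3 A3 F3 Bb3 D4
Every group is a transposition down a 2nd of the one before; no shorter unit works.

6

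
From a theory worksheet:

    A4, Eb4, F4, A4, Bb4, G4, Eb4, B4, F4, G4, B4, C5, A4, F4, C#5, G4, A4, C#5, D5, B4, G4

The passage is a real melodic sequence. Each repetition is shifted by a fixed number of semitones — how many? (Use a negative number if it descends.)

Unit = 7 notes; the statements start on A4, B4, C#5, moving up a 2nd each time.
A4→B4 is 71 − 69 = 2 semitones.

2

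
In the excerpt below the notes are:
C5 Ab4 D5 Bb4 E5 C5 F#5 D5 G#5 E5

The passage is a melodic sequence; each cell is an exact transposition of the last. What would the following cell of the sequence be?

A#5 F#5

Taking 2-note groups, the heads are C5, D5, E5, F#5, G#5: the pattern moves up a 2nd.
Statement 6 starts on A#5 and keeps the same exact contour: A#5 F#5.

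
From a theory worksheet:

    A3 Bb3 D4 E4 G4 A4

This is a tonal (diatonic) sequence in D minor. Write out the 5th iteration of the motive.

F5 G5

The 2-note cells begin on A3, D4, G4 — each up a 4th from the last.
Continuing the starts: C5 → F5.
So cell 5 is F5 G5.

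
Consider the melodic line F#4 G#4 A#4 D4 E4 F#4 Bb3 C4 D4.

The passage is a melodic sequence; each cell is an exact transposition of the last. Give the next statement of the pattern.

Gb3 Ab3 Bb3

Taking 3-note groups, the heads are F#4, D4, Bb3: the pattern moves down a 3rd.
Statement 4 starts on Gb3 and keeps the same exact contour: Gb3 Ab3 Bb3.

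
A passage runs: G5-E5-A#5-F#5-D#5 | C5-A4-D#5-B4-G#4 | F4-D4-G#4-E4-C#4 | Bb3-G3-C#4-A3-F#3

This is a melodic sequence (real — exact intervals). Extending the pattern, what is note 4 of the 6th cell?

Grouping in 5s, the 4th note of each cell is F#5, B4, E4, A3.
Extending down a 5th: D3 → G2.

G2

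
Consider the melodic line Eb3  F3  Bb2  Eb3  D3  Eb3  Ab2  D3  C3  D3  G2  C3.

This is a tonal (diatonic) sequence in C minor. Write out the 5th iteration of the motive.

With a 4-note motive the entries are Eb3, D3, C3, each down a 2nd from the previous.
Extending down a 2nd: Bb2 → Ab2.
Statement 5 starts on Ab2 and keeps the same diatonic contour: Ab2 Bb2 Eb2 Ab2.

Ab2 Bb2 Eb2 Ab2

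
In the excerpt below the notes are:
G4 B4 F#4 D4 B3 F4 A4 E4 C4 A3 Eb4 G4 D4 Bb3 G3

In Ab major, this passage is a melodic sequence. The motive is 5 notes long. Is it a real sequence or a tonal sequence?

real

Each cell has the same semitone pattern (4, -5, -4, -3) — intervals are preserved exactly.
And B4 lies outside Ab major, so the sequence is real rather than tonal.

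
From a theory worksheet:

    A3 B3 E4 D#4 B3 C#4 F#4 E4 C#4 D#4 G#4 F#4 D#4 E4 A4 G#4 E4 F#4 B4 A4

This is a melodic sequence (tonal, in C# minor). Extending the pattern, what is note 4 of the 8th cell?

D#5

Grouping in 4s, the 4th note of each cell is D#4, E4, F#4, G#4, A4.
Carrying that up a 2nd forward: B4 → C#5 → D#5.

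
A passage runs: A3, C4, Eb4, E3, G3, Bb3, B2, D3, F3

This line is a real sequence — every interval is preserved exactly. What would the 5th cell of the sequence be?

C#2 E2 G2

The 3-note cells begin on A3, E3, B2 — each down a 4th from the last.
Carrying on: F#2 → C#2.
Statement 5 starts on C#2 and keeps the same exact contour: C#2 E2 G2.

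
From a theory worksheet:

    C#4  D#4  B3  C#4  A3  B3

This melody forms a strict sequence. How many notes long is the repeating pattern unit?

2

There are 6 notes; a 2-note unit gives 3 cells:
C#4 D#4 | B3 C#4 | A3 B3
Every group is a transposition down a 2nd of the one before; no shorter unit works.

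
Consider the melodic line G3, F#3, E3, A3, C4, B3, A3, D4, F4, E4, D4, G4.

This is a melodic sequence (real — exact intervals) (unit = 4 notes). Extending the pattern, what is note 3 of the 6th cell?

F5

The unit is 4 notes. Position-3 pitches of the 3 shown cells: E3, A3, D4.
Extending up a 4th: G4 → C5 → F5.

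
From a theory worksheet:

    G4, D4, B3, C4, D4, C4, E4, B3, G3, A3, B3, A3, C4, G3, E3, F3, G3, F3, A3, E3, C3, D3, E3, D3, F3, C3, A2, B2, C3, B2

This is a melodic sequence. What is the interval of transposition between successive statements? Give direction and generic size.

Unit = 6 notes; the statements start on G4, E4, C4, A3, F3, moving down a 3rd each time.
G4 to E4 is down a 3rd.

down a 3rd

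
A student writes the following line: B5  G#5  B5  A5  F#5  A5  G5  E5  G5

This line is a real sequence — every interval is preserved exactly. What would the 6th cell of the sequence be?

Taking 3-note groups, the heads are B5, A5, G5: the pattern moves down a 2nd.
Continuing the starts: F5 → Eb5 → Db5.
From Db5 the exact shape gives Db5 Bb4 Db5.

Db5 Bb4 Db5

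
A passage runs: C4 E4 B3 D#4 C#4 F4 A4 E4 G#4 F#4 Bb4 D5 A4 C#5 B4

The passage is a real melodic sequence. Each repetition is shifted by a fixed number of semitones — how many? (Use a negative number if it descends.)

5

With a 5-note motive the entries are C4, F4, Bb4, each up a 4th from the previous.
Counting half-steps from C4 to F4: 5.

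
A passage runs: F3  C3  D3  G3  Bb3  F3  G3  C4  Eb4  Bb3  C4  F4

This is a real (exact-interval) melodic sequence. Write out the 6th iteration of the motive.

Gb5 Db5 Eb5 Ab5

The 4-note cells begin on F3, Bb3, Eb4 — each up a 4th from the last.
Continuing the starts: Ab4 → Db5 → Gb5.
Statement 6 starts on Gb5 and keeps the same exact contour: Gb5 Db5 Eb5 Ab5.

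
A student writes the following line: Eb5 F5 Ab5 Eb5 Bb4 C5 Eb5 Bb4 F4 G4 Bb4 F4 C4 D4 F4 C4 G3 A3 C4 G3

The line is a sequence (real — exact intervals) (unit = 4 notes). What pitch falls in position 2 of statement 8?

F#2

The unit is 4 notes. Position-2 pitches of the 5 shown cells: F5, C5, G4, D4, A3.
Carrying that down a 4th forward: E3 → B2 → F#2.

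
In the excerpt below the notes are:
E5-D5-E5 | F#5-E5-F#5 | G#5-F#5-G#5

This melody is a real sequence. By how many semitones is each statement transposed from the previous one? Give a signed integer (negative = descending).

Unit = 3 notes; the statements start on E5, F#5, G#5, moving up a 2nd each time.
E5 to F#5 spans +2 semitones.

2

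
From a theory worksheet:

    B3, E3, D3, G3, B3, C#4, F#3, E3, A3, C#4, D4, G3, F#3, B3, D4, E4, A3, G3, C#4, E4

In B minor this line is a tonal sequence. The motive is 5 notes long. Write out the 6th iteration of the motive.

Taking 5-note groups, the heads are B3, C#4, D4, E4: the pattern moves up a 2nd.
Continuing the starts: F#4 → G4.
Statement 6 starts on G4 and keeps the same diatonic contour: G4 C#4 B3 E4 G4.

G4 C#4 B3 E4 G4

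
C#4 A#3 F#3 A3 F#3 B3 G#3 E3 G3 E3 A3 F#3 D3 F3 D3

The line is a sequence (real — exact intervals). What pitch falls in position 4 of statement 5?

Db3

The unit is 5 notes. Position-4 pitches of the 3 shown cells: A3, G3, F3.
Extending down a 2nd: Eb3 → Db3.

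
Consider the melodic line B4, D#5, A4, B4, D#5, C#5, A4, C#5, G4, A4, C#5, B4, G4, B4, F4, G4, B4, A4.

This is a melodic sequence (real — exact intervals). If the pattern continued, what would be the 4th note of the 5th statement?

Eb4

With 6-note cells, note 4 of each statement runs B4, A4, G4.
Extending down a 2nd: F4 → Eb4.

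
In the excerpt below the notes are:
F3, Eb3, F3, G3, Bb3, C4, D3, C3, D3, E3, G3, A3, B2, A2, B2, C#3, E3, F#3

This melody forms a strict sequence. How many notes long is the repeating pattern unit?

6

There are 18 notes; a 6-note unit gives 3 cells:
F3 Eb3 F3 G3 Bb3 C4 | D3 C3 D3 E3 G3 A3 | B2 A2 B2 C#3 E3 F#3
Each cell is the previous one down a 3rd — so the unit is 6 notes.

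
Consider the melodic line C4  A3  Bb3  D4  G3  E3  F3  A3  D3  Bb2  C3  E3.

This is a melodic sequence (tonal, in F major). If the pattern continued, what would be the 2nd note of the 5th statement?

With 4-note cells, note 2 of each statement runs A3, E3, Bb2.
Each moves down a 4th. Continuing: F2 → C2.

C2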